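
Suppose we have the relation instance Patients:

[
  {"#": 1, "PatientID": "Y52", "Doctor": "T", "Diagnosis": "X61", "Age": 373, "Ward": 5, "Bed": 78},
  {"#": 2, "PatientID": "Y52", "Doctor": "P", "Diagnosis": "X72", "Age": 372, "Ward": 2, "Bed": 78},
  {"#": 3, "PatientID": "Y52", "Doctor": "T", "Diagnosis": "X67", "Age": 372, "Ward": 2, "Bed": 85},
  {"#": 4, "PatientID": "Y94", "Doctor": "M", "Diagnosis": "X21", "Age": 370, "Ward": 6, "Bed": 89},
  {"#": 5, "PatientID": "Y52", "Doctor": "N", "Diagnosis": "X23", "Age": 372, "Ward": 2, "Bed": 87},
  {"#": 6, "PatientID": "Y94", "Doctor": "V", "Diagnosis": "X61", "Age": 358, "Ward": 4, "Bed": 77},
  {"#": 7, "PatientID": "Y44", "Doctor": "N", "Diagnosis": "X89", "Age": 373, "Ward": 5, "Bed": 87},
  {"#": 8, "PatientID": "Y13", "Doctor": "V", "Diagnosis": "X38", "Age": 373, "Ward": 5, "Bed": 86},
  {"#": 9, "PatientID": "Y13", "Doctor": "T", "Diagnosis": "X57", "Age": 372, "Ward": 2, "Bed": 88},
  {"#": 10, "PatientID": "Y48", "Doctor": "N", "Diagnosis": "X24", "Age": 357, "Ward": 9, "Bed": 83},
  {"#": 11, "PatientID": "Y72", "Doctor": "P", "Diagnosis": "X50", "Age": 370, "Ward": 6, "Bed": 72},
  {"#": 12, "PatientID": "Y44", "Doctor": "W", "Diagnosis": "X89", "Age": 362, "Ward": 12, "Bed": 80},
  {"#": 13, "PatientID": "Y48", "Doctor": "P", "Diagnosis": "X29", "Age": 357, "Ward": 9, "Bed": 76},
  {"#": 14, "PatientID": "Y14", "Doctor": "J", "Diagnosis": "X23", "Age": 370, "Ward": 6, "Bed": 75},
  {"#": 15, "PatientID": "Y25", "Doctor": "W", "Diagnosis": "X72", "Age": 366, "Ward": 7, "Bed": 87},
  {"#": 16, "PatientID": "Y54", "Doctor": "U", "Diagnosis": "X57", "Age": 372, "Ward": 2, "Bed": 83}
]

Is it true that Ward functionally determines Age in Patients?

Yes

Ward=5: rows 1, 7, 8 → Age = 373, 373, 373 ✓
Ward=2: rows 2, 3, 5, 9, 16 → Age = 372, 372, 372, 372, 372 ✓
Ward=6: rows 4, 11, 14 → Age = 370, 370, 370 ✓
Ward=4: row 6 → Age = 358 ✓
Ward=9: rows 10, 13 → Age = 357, 357 ✓
Ward=12: row 12 → Age = 362 ✓
Ward=7: row 15 → Age = 366 ✓
Every Ward value is associated with a single Age value, so Ward -> Age holds.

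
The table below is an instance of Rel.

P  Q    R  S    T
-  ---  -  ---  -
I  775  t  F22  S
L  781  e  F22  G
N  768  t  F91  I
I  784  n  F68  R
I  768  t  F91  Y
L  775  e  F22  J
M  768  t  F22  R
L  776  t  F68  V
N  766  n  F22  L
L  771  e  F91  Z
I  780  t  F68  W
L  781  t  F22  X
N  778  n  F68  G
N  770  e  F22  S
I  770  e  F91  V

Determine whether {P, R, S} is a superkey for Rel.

No

Two distinct rows share (P=L, R=e, S=F22), so {P, R, S} does not determine every attribute — not a superkey.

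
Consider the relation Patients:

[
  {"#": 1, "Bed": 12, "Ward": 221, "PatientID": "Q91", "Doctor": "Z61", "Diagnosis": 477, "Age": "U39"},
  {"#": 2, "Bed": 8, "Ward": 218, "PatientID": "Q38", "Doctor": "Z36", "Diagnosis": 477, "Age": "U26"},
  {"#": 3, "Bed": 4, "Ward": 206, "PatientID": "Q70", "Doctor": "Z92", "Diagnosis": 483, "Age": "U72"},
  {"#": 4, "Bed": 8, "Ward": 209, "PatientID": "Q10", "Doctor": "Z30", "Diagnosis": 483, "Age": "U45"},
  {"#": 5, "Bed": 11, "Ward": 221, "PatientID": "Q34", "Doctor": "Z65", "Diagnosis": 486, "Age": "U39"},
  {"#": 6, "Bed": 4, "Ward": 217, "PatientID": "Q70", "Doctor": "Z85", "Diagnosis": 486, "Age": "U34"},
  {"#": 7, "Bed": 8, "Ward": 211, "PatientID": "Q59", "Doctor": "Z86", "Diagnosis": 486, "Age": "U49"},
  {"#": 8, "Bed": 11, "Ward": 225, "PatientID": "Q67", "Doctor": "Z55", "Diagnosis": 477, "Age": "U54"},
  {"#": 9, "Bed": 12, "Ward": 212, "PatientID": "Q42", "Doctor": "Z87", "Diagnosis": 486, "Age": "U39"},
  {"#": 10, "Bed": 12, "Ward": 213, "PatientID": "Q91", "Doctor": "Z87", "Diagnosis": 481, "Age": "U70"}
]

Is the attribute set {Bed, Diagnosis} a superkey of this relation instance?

All 10 rows have distinct {Bed, Diagnosis} values, so {Bed, Diagnosis} → (all attributes) holds and {Bed, Diagnosis} is a superkey.

Yes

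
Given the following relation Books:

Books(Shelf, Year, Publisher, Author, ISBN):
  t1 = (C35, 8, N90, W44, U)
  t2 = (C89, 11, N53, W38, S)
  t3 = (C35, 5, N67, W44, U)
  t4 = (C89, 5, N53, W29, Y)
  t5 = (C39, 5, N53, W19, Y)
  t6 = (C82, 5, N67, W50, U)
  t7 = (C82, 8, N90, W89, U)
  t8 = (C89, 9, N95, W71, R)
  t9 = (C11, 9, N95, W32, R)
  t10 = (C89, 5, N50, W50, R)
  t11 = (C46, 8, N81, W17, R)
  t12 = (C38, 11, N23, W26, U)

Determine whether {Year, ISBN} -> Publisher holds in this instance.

(Year=8, ISBN=U): rows 1, 7 → Publisher = N90, N90 ✓
(Year=11, ISBN=S): row 2 → Publisher = N53 ✓
(Year=5, ISBN=U): rows 3, 6 → Publisher = N67, N67 ✓
(Year=5, ISBN=Y): rows 4, 5 → Publisher = N53, N53 ✓
(Year=9, ISBN=R): rows 8, 9 → Publisher = N95, N95 ✓
(Year=5, ISBN=R): row 10 → Publisher = N50 ✓
(Year=8, ISBN=R): row 11 → Publisher = N81 ✓
(Year=11, ISBN=U): row 12 → Publisher = N23 ✓
Every {Year, ISBN} value is associated with a single Publisher value, so {Year, ISBN} -> Publisher holds.

Yes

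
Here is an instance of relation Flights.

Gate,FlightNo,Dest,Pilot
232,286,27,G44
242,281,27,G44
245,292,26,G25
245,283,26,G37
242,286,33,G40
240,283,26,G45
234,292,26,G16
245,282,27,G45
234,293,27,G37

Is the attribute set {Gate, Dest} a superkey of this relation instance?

No

Two distinct rows share (Gate=245, Dest=26), so {Gate, Dest} does not determine every attribute — not a superkey.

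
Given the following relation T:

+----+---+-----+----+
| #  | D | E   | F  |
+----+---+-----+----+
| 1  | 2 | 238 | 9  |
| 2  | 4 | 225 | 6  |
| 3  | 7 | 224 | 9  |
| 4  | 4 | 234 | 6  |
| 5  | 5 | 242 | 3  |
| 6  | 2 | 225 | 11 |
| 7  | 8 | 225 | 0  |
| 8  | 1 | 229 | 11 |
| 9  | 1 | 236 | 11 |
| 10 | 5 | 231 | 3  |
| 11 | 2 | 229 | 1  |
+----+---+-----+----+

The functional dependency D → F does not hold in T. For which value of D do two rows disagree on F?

D=2: rows 1, 6, 11 → F takes values {9, 11, 1} — violation
D=4: rows 2, 4 → F = 6, 6 ✓
D=7: row 3 → F = 9 ✓
D=5: rows 5, 10 → F = 3, 3 ✓
D=8: row 7 → F = 0 ✓
D=1: rows 8, 9 → F = 11, 11 ✓
The only D value with inconsistent F is D=2.

2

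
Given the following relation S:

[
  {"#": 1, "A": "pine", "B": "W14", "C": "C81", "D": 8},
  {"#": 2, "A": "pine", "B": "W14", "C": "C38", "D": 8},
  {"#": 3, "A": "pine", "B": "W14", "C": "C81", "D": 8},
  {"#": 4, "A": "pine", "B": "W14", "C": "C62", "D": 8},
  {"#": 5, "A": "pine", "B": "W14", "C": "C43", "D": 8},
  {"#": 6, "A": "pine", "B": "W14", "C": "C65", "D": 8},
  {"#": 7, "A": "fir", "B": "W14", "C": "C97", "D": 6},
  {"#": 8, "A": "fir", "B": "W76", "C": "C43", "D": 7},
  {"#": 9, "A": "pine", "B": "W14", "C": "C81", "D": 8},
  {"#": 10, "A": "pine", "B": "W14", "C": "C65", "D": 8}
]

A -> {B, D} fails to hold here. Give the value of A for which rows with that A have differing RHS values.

A=pine: rows 1, 2, 3, 4, 5, 6, 9, 10 → {B,D} = (W14, 8), (W14, 8), (W14, 8), (W14, 8), (W14, 8), (W14, 8), (W14, 8), (W14, 8) ✓
A=fir: rows 7, 8 → {B,D} takes values {(W14, 6), (W76, 7)} — violation
The only A value with inconsistent RHS is A=fir.

fir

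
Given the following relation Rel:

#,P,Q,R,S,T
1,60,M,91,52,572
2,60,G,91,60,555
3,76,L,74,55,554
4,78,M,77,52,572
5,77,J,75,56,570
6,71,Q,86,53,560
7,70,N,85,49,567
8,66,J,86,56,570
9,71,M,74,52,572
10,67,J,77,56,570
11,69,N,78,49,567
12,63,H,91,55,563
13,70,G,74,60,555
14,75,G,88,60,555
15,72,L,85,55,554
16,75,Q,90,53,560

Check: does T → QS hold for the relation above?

T=572: rows 1, 4, 9 → {Q,S} = (M, 52), (M, 52), (M, 52) ✓
T=555: rows 2, 13, 14 → {Q,S} = (G, 60), (G, 60), (G, 60) ✓
T=554: rows 3, 15 → {Q,S} = (L, 55), (L, 55) ✓
T=570: rows 5, 8, 10 → {Q,S} = (J, 56), (J, 56), (J, 56) ✓
T=560: rows 6, 16 → {Q,S} = (Q, 53), (Q, 53) ✓
T=567: rows 7, 11 → {Q,S} = (N, 49), (N, 49) ✓
T=563: row 12 → {Q,S} = (H, 55) ✓
Every T value is associated with a single QS value, so T → QS holds.

Yes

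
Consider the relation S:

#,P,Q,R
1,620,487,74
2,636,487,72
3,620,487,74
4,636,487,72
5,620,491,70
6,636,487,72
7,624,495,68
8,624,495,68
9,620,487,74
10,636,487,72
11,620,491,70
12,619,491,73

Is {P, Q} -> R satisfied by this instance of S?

(P=620, Q=487): rows 1, 3, 9 → R = 74, 74, 74 ✓
(P=636, Q=487): rows 2, 4, 6, 10 → R = 72, 72, 72, 72 ✓
(P=620, Q=491): rows 5, 11 → R = 70, 70 ✓
(P=624, Q=495): rows 7, 8 → R = 68, 68 ✓
(P=619, Q=491): row 12 → R = 73 ✓
Every {P, Q} value is associated with a single R value, so {P, Q} -> R holds.

Yes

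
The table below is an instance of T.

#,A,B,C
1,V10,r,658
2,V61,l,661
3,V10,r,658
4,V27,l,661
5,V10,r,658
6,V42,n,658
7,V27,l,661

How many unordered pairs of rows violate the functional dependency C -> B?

C=658: violating pairs (1,6), (3,6), (5,6) — 3 pairs.
C=661: all 3 rows agree on B — 0 pairs.

3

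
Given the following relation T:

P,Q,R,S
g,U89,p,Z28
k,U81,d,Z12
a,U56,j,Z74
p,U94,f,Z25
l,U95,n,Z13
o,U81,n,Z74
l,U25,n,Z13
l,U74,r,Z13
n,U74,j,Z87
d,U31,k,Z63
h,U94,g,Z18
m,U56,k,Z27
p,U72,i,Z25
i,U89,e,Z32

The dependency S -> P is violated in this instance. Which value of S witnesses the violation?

S=Z28: 1 row → P = g ✓
S=Z12: 1 row → P = k ✓
S=Z74: 2 rows → P takes values {a, o} — violation
S=Z25: 2 rows → P = p, p ✓
S=Z13: 3 rows → P = l, l, l ✓
S=Z87: 1 row → P = n ✓
S=Z63: 1 row → P = d ✓
S=Z18: 1 row → P = h ✓
S=Z27: 1 row → P = m ✓
S=Z32: 1 row → P = i ✓
The only S value with inconsistent P is S=Z74.

Z74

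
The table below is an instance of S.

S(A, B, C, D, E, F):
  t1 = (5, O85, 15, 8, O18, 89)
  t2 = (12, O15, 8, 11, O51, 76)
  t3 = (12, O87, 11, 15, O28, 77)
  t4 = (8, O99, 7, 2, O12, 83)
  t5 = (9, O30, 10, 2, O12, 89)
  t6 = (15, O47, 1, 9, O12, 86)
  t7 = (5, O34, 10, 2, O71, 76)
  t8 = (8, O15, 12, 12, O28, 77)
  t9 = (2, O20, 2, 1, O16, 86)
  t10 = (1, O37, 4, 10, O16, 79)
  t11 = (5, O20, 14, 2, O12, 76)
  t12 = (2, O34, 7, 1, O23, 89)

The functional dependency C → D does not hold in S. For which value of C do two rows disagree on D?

C=15: row 1 → D = 8 ✓
C=8: row 2 → D = 11 ✓
C=11: row 3 → D = 15 ✓
C=7: rows 4, 12 → D takes values {2, 1} — violation
C=10: rows 5, 7 → D = 2, 2 ✓
C=1: row 6 → D = 9 ✓
C=12: row 8 → D = 12 ✓
C=2: row 9 → D = 1 ✓
C=4: row 10 → D = 10 ✓
C=14: row 11 → D = 2 ✓
The only C value with inconsistent D is C=7.

7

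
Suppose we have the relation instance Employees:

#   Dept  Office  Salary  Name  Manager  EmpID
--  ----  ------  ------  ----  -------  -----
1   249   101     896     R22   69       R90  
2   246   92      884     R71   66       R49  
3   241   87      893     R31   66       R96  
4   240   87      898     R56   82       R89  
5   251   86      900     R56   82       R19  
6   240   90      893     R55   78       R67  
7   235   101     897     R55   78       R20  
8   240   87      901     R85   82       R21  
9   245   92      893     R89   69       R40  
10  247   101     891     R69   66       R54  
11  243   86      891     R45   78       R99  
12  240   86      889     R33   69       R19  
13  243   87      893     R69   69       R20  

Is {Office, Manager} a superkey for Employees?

No

Rows 4 and 8 have the same {Office, Manager} value (Office=87, Manager=82) but are distinct tuples, so {Office, Manager} does not determine every attribute — not a superkey.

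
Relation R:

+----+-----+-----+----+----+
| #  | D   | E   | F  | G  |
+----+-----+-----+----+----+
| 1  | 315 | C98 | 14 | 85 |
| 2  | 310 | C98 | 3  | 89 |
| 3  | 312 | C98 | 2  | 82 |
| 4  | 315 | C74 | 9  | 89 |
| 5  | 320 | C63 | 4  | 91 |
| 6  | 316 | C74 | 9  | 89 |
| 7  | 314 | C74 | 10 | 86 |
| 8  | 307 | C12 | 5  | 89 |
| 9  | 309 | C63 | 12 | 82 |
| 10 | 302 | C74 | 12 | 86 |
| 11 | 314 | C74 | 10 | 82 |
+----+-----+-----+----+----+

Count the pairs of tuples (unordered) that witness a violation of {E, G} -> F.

(E=C74, G=89): all 2 rows agree on F — 0 pairs.
(E=C74, G=86): violating pairs (7,10) — 1 pair.

1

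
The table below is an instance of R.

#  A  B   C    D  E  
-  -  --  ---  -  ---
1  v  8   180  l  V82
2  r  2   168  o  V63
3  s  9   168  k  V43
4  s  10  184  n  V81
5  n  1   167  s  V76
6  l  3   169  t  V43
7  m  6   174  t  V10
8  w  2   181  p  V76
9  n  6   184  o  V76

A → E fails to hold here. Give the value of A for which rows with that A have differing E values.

A=v: row 1 → E = V82 ✓
A=r: row 2 → E = V63 ✓
A=s: rows 3, 4 → E takes values {V43, V81} — violation
A=n: rows 5, 9 → E = V76, V76 ✓
A=l: row 6 → E = V43 ✓
A=m: row 7 → E = V10 ✓
A=w: row 8 → E = V76 ✓
The only A value with inconsistent E is A=s.

s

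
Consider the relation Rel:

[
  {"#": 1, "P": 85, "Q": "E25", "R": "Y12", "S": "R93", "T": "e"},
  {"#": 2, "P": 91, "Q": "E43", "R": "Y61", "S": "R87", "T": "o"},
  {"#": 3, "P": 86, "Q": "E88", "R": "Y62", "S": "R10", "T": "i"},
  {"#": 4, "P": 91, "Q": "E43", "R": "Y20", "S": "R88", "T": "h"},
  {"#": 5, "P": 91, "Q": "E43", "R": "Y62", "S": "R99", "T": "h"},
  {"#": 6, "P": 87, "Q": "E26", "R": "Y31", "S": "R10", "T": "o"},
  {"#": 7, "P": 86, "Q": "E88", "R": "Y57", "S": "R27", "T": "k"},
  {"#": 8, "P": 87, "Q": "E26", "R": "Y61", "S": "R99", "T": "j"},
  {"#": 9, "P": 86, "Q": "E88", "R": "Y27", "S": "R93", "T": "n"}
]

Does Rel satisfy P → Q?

P=85: row 1 → Q = E25 ✓
P=91: rows 2, 4, 5 → Q = E43, E43, E43 ✓
P=86: rows 3, 7, 9 → Q = E88, E88, E88 ✓
P=87: rows 6, 8 → Q = E26, E26 ✓
Every P value is associated with a single Q value, so P → Q holds.

Yes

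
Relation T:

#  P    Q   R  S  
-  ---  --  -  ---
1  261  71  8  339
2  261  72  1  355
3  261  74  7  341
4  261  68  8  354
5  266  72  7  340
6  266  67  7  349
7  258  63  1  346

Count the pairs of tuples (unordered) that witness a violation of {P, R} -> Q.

(P=261, R=8): violating pairs (1,4) — 1 pair.
(P=266, R=7): violating pairs (5,6) — 1 pair.

2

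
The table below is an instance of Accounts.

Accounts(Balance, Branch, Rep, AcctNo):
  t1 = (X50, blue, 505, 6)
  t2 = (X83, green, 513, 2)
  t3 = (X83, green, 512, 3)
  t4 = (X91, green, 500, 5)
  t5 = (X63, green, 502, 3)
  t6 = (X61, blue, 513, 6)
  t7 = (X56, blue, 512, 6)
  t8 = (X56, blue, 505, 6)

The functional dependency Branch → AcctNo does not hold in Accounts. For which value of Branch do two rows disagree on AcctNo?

green

Branch=blue: rows 1, 6, 7, 8 → AcctNo = 6, 6, 6, 6 ✓
Branch=green: rows 2, 3, 4, 5 → AcctNo takes values {2, 3, 5} — violation
The only Branch value with inconsistent AcctNo is Branch=green.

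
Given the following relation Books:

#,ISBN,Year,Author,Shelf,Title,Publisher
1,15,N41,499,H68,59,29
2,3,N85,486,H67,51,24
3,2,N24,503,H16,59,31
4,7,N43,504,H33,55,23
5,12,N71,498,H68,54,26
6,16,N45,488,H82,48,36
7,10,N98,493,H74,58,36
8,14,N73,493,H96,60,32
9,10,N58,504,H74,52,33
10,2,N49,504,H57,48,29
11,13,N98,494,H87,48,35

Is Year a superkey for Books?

Rows 7 and 11 have the same Year value Year=N98 but are distinct tuples, so Year does not determine every attribute — not a superkey.

No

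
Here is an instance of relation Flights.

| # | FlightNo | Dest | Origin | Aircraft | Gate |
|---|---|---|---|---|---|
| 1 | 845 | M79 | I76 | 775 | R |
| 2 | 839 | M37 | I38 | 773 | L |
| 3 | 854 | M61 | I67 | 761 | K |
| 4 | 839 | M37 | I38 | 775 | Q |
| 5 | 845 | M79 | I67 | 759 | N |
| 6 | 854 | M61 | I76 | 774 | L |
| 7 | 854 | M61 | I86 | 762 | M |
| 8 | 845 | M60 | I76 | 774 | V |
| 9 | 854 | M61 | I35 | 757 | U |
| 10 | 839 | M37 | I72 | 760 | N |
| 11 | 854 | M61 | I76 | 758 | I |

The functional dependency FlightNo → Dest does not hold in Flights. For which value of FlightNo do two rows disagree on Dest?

845

FlightNo=845: rows 1, 5, 8 → Dest takes values {M79, M60} — violation
FlightNo=839: rows 2, 4, 10 → Dest = M37, M37, M37 ✓
FlightNo=854: rows 3, 6, 7, 9, 11 → Dest = M61, M61, M61, M61, M61 ✓
The only FlightNo value with inconsistent Dest is FlightNo=845.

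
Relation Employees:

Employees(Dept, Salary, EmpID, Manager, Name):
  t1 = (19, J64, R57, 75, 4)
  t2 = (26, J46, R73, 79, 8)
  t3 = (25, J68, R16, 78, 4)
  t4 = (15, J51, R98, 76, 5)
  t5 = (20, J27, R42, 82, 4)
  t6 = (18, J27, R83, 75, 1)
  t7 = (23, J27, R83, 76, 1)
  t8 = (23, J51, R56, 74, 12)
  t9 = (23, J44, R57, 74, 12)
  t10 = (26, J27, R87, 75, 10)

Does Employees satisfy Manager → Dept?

No

Manager=75: rows 1, 6, 10 → Dept takes values {19, 18, 26} — violation
Manager=79: row 2 → Dept = 26 ✓
Manager=78: row 3 → Dept = 25 ✓
Manager=76: rows 4, 7 → Dept takes values {15, 23} — violation
Manager=82: row 5 → Dept = 20 ✓
Manager=74: rows 8, 9 → Dept = 23, 23 ✓
Two rows agree on Manager but differ on Dept, so Manager → Dept does not hold.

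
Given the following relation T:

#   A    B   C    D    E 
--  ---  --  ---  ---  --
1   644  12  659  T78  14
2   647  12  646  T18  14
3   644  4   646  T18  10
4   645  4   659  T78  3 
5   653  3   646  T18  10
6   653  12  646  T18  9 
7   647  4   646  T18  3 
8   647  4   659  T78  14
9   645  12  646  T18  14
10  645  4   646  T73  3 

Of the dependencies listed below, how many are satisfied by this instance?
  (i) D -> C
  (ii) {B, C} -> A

(i) D -> C: every LHS value maps to a single RHS value — holds.
(ii) {B, C} -> A: (B=12, C=646): rows 2, 6, 9 → A takes values {647, 653, 645} — violation; (B=4, C=646): rows 3, 7, 10 → A takes values {644, 647, 645} — violation; (B=4, C=659): rows 4, 8 → A takes values {645, 647} — violation — fails.
1 of the 2 dependencies holds.

1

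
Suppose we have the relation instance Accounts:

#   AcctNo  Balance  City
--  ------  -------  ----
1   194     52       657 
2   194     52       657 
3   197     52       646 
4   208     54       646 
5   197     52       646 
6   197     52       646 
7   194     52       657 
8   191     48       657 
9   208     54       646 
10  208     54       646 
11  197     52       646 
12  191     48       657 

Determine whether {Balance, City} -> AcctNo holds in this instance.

Yes

(Balance=52, City=657): rows 1, 2, 7 → AcctNo = 194, 194, 194 ✓
(Balance=52, City=646): rows 3, 5, 6, 11 → AcctNo = 197, 197, 197, 197 ✓
(Balance=54, City=646): rows 4, 9, 10 → AcctNo = 208, 208, 208 ✓
(Balance=48, City=657): rows 8, 12 → AcctNo = 191, 191 ✓
Every {Balance, City} value is associated with a single AcctNo value, so {Balance, City} -> AcctNo holds.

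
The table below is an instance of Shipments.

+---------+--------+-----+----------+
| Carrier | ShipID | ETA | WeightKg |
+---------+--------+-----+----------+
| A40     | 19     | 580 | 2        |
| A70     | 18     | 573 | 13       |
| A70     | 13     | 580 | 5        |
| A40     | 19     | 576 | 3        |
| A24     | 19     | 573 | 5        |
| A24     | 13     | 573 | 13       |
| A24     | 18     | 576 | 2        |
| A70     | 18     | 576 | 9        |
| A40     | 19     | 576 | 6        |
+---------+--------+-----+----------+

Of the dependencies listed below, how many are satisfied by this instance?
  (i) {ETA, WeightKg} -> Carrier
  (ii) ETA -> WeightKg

(i) {ETA, WeightKg} -> Carrier: (ETA=573, WeightKg=13): 2 rows → Carrier takes values {A70, A24} — violation — fails.
(ii) ETA -> WeightKg: ETA=580: 2 rows → WeightKg takes values {2, 5} — violation; ETA=573: 3 rows → WeightKg takes values {13, 5} — violation; ETA=576: 4 rows → WeightKg takes values {3, 2, 9, 6} — violation — fails.
None of the 2 dependencies hold.

0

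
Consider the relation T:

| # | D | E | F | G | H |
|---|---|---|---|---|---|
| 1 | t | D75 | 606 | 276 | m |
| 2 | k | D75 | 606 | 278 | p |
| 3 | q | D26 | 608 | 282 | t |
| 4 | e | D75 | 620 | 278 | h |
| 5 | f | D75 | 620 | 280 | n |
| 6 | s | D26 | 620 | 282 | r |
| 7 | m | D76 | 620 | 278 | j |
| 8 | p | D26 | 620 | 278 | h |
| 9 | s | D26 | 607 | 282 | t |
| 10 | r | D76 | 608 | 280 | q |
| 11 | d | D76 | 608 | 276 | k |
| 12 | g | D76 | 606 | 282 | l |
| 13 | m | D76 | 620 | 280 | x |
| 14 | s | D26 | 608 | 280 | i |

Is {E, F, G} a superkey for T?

All 14 rows have distinct {E, F, G} values, so {E, F, G} → (all attributes) holds and {E, F, G} is a superkey.

Yes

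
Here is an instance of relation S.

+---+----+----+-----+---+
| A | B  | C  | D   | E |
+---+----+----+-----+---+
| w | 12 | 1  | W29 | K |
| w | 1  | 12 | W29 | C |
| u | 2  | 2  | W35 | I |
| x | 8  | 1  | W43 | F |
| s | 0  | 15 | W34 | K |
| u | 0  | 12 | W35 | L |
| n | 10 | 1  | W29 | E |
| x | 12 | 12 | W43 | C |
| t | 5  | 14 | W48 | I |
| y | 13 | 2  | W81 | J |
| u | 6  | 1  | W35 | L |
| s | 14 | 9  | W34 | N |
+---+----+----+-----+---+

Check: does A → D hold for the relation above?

Yes

A=w: 2 rows → D = W29, W29 ✓
A=u: 3 rows → D = W35, W35, W35 ✓
A=x: 2 rows → D = W43, W43 ✓
A=s: 2 rows → D = W34, W34 ✓
A=n: 1 row → D = W29 ✓
A=t: 1 row → D = W48 ✓
A=y: 1 row → D = W81 ✓
Every A value is associated with a single D value, so A → D holds.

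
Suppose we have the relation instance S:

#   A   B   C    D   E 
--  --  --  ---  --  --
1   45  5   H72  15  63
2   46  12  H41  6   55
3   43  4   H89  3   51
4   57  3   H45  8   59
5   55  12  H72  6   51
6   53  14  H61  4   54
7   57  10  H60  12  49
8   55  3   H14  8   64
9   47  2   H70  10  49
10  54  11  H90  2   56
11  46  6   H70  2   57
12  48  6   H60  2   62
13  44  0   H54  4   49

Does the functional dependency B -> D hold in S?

Yes

B=5: row 1 → D = 15 ✓
B=12: rows 2, 5 → D = 6, 6 ✓
B=4: row 3 → D = 3 ✓
B=3: rows 4, 8 → D = 8, 8 ✓
B=14: row 6 → D = 4 ✓
B=10: row 7 → D = 12 ✓
B=2: row 9 → D = 10 ✓
B=11: row 10 → D = 2 ✓
B=6: rows 11, 12 → D = 2, 2 ✓
B=0: row 13 → D = 4 ✓
Every B value is associated with a single D value, so B -> D holds.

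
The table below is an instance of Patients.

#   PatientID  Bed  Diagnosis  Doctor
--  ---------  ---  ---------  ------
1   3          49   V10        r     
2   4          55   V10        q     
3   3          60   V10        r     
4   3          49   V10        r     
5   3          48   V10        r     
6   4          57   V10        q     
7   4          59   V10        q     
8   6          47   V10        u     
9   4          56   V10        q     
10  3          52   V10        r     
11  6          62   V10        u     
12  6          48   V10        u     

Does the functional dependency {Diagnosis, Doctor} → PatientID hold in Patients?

Yes

(Diagnosis=V10, Doctor=r): rows 1, 3, 4, 5, 10 → PatientID = 3, 3, 3, 3, 3 ✓
(Diagnosis=V10, Doctor=q): rows 2, 6, 7, 9 → PatientID = 4, 4, 4, 4 ✓
(Diagnosis=V10, Doctor=u): rows 8, 11, 12 → PatientID = 6, 6, 6 ✓
Every {Diagnosis, Doctor} value is associated with a single PatientID value, so {Diagnosis, Doctor} → PatientID holds.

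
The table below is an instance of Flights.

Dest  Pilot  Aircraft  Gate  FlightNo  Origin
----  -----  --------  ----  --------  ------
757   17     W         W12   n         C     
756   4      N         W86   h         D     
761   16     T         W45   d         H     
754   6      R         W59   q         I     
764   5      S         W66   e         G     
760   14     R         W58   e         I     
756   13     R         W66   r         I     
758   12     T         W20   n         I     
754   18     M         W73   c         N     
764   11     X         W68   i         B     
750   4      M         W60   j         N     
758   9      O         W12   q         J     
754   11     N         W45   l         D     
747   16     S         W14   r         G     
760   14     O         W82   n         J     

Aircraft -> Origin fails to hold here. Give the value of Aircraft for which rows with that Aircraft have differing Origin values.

Aircraft=W: 1 row → Origin = C ✓
Aircraft=N: 2 rows → Origin = D, D ✓
Aircraft=T: 2 rows → Origin takes values {H, I} — violation
Aircraft=R: 3 rows → Origin = I, I, I ✓
Aircraft=S: 2 rows → Origin = G, G ✓
Aircraft=M: 2 rows → Origin = N, N ✓
Aircraft=X: 1 row → Origin = B ✓
Aircraft=O: 2 rows → Origin = J, J ✓
The only Aircraft value with inconsistent Origin is Aircraft=T.

T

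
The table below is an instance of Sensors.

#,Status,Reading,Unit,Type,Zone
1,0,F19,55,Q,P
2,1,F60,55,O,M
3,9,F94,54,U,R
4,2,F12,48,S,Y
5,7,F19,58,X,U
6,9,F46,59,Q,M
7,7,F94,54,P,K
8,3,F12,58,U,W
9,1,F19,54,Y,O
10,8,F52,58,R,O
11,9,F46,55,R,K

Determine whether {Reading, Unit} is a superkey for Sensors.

No

Rows 3 and 7 have the same {Reading, Unit} value (Reading=F94, Unit=54) but are distinct tuples, so {Reading, Unit} does not determine every attribute — not a superkey.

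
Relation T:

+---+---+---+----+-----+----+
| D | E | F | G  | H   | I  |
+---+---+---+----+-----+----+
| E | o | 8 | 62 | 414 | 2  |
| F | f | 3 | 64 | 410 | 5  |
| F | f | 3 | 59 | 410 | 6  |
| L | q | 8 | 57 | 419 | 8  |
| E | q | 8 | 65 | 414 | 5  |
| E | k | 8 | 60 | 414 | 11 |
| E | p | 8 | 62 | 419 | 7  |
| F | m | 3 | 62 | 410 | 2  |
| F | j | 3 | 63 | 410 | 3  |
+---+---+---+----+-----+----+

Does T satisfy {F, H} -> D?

(F=8, H=414): 3 rows → D = E, E, E ✓
(F=3, H=410): 4 rows → D = F, F, F, F ✓
(F=8, H=419): 2 rows → D takes values {L, E} — violation
Two rows agree on {F, H} but differ on D, so {F, H} -> D does not hold.

No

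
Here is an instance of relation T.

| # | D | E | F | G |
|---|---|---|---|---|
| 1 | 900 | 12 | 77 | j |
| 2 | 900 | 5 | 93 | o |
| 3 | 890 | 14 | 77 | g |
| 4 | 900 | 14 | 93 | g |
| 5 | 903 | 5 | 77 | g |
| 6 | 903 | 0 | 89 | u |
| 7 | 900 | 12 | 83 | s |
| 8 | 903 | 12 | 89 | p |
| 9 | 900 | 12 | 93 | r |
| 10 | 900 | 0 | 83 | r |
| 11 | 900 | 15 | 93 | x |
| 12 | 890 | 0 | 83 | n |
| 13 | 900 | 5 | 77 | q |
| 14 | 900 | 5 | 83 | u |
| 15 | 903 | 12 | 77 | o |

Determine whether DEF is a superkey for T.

All 15 rows have distinct DEF values, so DEF → (all attributes) holds and DEF is a superkey.

Yes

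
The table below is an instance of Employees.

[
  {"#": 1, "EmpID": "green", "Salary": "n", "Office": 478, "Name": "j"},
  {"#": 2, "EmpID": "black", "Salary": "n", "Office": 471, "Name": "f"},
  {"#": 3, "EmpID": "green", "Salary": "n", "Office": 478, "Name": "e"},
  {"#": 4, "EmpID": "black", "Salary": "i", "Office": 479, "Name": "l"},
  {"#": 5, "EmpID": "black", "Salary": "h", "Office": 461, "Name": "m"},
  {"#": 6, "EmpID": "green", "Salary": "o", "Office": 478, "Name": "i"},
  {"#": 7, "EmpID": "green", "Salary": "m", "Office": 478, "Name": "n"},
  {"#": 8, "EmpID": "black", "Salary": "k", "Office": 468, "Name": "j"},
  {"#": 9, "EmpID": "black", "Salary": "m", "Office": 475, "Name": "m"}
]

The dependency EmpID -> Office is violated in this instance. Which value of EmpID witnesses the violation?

black

EmpID=green: rows 1, 3, 6, 7 → Office = 478, 478, 478, 478 ✓
EmpID=black: rows 2, 4, 5, 8, 9 → Office takes values {471, 479, 461, 468, 475} — violation
The only EmpID value with inconsistent Office is EmpID=black.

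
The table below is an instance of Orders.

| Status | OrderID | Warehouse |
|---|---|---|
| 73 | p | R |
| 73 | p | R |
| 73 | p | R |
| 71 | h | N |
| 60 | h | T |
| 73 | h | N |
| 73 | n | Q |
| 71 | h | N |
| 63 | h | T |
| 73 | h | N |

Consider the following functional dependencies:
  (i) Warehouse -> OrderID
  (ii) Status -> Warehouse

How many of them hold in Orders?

1

(i) Warehouse -> OrderID: every LHS value maps to a single RHS value — holds.
(ii) Status -> Warehouse: Status=73: 6 rows → Warehouse takes values {R, N, Q} — violation — fails.
1 of the 2 dependencies holds.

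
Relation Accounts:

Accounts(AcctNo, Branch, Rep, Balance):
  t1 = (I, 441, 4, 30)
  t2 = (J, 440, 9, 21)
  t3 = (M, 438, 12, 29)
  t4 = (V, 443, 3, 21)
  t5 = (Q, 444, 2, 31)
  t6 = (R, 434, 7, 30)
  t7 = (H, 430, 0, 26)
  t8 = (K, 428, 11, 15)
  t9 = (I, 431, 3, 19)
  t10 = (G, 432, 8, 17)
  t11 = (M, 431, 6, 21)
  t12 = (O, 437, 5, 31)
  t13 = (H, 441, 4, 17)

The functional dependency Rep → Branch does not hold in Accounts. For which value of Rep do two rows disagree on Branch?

Rep=4: rows 1, 13 → Branch = 441, 441 ✓
Rep=9: row 2 → Branch = 440 ✓
Rep=12: row 3 → Branch = 438 ✓
Rep=3: rows 4, 9 → Branch takes values {443, 431} — violation
Rep=2: row 5 → Branch = 444 ✓
Rep=7: row 6 → Branch = 434 ✓
Rep=0: row 7 → Branch = 430 ✓
Rep=11: row 8 → Branch = 428 ✓
Rep=8: row 10 → Branch = 432 ✓
Rep=6: row 11 → Branch = 431 ✓
Rep=5: row 12 → Branch = 437 ✓
The only Rep value with inconsistent Branch is Rep=3.

3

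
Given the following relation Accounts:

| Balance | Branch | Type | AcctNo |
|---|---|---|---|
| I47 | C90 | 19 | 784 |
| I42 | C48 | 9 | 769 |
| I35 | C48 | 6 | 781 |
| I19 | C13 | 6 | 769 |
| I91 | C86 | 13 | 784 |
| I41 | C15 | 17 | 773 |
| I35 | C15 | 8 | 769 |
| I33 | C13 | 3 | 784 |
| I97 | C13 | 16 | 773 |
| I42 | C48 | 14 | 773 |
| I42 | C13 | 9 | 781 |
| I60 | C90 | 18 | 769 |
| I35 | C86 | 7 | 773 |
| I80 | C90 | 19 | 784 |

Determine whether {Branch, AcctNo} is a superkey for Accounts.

Two distinct rows share (Branch=C90, AcctNo=784), so {Branch, AcctNo} does not determine every attribute — not a superkey.

No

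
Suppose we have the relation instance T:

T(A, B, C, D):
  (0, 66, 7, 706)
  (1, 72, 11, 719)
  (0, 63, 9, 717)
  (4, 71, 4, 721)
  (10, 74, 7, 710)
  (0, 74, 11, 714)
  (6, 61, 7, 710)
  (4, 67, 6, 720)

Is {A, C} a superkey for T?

All 8 rows have distinct {A, C} values, so {A, C} → (all attributes) holds and {A, C} is a superkey.

Yes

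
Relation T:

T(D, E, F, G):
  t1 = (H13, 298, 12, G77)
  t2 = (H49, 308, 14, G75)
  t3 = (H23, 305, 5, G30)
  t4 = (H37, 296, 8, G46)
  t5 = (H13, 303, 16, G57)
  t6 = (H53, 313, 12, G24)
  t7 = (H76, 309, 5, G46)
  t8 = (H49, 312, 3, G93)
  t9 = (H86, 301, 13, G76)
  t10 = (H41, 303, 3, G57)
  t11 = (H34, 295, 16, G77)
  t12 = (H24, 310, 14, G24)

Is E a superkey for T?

Rows 5 and 10 have the same E value E=303 but are distinct tuples, so E does not determine every attribute — not a superkey.

No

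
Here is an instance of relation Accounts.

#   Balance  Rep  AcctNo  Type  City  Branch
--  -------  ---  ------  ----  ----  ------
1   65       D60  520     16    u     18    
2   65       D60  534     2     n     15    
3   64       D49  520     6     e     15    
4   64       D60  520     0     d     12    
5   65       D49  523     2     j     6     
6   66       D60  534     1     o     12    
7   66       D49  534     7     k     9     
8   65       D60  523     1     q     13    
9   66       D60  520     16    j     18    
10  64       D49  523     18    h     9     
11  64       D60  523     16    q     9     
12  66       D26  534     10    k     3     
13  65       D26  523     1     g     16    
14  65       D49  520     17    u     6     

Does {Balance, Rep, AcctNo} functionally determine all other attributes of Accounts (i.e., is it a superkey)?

All 14 rows have distinct {Balance, Rep, AcctNo} values, so {Balance, Rep, AcctNo} → (all attributes) holds and {Balance, Rep, AcctNo} is a superkey.

Yes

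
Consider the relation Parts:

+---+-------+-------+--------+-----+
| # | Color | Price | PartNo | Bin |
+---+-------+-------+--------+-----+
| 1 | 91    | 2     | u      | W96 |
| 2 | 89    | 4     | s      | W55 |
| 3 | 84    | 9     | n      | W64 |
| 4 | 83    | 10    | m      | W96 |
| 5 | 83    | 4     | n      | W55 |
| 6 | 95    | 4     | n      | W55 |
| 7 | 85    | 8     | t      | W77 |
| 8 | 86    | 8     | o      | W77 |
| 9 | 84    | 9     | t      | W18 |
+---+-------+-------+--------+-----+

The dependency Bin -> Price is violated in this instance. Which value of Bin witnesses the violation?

Bin=W96: rows 1, 4 → Price takes values {2, 10} — violation
Bin=W55: rows 2, 5, 6 → Price = 4, 4, 4 ✓
Bin=W64: row 3 → Price = 9 ✓
Bin=W77: rows 7, 8 → Price = 8, 8 ✓
Bin=W18: row 9 → Price = 9 ✓
The only Bin value with inconsistent Price is Bin=W96.

W96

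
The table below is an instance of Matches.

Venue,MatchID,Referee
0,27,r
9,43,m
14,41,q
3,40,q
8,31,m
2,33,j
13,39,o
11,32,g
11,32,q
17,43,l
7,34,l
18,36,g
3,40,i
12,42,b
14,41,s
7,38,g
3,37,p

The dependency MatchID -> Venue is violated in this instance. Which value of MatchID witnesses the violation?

43

MatchID=27: 1 row → Venue = 0 ✓
MatchID=43: 2 rows → Venue takes values {9, 17} — violation
MatchID=41: 2 rows → Venue = 14, 14 ✓
MatchID=40: 2 rows → Venue = 3, 3 ✓
MatchID=31: 1 row → Venue = 8 ✓
MatchID=33: 1 row → Venue = 2 ✓
MatchID=39: 1 row → Venue = 13 ✓
MatchID=32: 2 rows → Venue = 11, 11 ✓
MatchID=34: 1 row → Venue = 7 ✓
MatchID=36: 1 row → Venue = 18 ✓
MatchID=42: 1 row → Venue = 12 ✓
MatchID=38: 1 row → Venue = 7 ✓
MatchID=37: 1 row → Venue = 3 ✓
The only MatchID value with inconsistent Venue is MatchID=43.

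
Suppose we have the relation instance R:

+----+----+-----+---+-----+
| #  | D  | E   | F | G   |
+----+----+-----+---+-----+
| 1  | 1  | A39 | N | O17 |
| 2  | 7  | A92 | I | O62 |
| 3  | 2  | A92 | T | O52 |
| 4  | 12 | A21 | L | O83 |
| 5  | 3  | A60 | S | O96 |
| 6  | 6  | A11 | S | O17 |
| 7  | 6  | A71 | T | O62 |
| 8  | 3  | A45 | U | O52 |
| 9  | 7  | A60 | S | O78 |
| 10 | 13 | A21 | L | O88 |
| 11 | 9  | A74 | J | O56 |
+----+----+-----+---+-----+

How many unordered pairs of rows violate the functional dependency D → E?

3

D=7: violating pairs (2,9) — 1 pair.
D=3: violating pairs (5,8) — 1 pair.
D=6: violating pairs (6,7) — 1 pair.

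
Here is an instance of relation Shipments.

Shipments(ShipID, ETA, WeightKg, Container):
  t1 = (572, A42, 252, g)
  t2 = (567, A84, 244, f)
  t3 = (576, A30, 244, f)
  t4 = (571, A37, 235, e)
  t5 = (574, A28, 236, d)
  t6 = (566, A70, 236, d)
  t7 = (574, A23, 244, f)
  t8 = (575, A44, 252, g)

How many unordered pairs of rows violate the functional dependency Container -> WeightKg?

Container=g: all 2 rows agree on WeightKg — 0 pairs.
Container=f: all 3 rows agree on WeightKg — 0 pairs.
Container=d: all 2 rows agree on WeightKg — 0 pairs.

0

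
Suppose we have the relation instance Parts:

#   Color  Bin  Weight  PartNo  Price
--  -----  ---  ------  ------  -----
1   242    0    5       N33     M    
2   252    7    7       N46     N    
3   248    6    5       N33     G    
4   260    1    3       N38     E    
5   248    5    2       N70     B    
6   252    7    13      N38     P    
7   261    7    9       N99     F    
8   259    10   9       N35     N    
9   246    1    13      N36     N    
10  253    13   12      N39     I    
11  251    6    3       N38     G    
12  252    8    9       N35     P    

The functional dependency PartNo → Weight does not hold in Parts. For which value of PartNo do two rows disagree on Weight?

N38

PartNo=N33: rows 1, 3 → Weight = 5, 5 ✓
PartNo=N46: row 2 → Weight = 7 ✓
PartNo=N38: rows 4, 6, 11 → Weight takes values {3, 13} — violation
PartNo=N70: row 5 → Weight = 2 ✓
PartNo=N99: row 7 → Weight = 9 ✓
PartNo=N35: rows 8, 12 → Weight = 9, 9 ✓
PartNo=N36: row 9 → Weight = 13 ✓
PartNo=N39: row 10 → Weight = 12 ✓
The only PartNo value with inconsistent Weight is PartNo=N38.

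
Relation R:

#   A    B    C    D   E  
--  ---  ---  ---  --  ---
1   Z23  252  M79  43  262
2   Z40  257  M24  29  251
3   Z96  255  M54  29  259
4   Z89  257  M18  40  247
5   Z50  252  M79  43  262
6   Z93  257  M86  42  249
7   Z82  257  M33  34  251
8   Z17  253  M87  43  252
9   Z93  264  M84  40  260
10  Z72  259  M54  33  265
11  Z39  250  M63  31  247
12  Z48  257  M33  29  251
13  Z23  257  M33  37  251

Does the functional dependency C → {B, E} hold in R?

No

C=M79: rows 1, 5 → {B,E} = (252, 262), (252, 262) ✓
C=M24: row 2 → {B,E} = (257, 251) ✓
C=M54: rows 3, 10 → {B,E} takes values {(255, 259), (259, 265)} — violation
C=M18: row 4 → {B,E} = (257, 247) ✓
C=M86: row 6 → {B,E} = (257, 249) ✓
C=M33: rows 7, 12, 13 → {B,E} = (257, 251), (257, 251), (257, 251) ✓
C=M87: row 8 → {B,E} = (253, 252) ✓
C=M84: row 9 → {B,E} = (264, 260) ✓
C=M63: row 11 → {B,E} = (250, 247) ✓
Two rows agree on C but differ on {B, E}, so C → {B, E} does not hold.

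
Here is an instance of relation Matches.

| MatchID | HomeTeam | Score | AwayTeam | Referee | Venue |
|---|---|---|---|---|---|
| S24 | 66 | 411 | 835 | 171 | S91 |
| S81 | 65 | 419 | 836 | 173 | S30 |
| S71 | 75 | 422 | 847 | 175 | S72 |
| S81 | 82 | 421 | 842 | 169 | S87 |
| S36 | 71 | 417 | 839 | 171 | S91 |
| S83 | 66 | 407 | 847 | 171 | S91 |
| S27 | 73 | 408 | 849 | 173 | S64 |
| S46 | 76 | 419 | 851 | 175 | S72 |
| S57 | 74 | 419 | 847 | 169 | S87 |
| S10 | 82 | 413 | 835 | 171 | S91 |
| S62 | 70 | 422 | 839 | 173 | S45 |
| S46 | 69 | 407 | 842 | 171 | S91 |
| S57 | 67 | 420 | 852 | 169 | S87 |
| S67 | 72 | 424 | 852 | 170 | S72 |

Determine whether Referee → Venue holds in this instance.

No

Referee=171: 5 rows → Venue = S91, S91, S91, S91, S91 ✓
Referee=173: 3 rows → Venue takes values {S30, S64, S45} — violation
Referee=175: 2 rows → Venue = S72, S72 ✓
Referee=169: 3 rows → Venue = S87, S87, S87 ✓
Referee=170: 1 row → Venue = S72 ✓
Two rows agree on Referee but differ on Venue, so Referee → Venue does not hold.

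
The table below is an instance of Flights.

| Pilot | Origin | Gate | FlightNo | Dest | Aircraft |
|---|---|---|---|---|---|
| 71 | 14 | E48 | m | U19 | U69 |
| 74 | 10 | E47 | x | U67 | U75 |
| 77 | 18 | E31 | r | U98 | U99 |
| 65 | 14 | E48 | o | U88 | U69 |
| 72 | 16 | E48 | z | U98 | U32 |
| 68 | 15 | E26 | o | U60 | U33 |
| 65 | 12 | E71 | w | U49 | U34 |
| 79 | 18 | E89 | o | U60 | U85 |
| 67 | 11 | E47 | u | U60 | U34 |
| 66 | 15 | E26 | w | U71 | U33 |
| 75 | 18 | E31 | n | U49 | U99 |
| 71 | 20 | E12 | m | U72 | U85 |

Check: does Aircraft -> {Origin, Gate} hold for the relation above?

No

Aircraft=U69: 2 rows → {Origin,Gate} = (14, E48), (14, E48) ✓
Aircraft=U75: 1 row → {Origin,Gate} = (10, E47) ✓
Aircraft=U99: 2 rows → {Origin,Gate} = (18, E31), (18, E31) ✓
Aircraft=U32: 1 row → {Origin,Gate} = (16, E48) ✓
Aircraft=U33: 2 rows → {Origin,Gate} = (15, E26), (15, E26) ✓
Aircraft=U34: 2 rows → {Origin,Gate} takes values {(12, E71), (11, E47)} — violation
Aircraft=U85: 2 rows → {Origin,Gate} takes values {(18, E89), (20, E12)} — violation
Two rows agree on Aircraft but differ on {Origin, Gate}, so Aircraft -> {Origin, Gate} does not hold.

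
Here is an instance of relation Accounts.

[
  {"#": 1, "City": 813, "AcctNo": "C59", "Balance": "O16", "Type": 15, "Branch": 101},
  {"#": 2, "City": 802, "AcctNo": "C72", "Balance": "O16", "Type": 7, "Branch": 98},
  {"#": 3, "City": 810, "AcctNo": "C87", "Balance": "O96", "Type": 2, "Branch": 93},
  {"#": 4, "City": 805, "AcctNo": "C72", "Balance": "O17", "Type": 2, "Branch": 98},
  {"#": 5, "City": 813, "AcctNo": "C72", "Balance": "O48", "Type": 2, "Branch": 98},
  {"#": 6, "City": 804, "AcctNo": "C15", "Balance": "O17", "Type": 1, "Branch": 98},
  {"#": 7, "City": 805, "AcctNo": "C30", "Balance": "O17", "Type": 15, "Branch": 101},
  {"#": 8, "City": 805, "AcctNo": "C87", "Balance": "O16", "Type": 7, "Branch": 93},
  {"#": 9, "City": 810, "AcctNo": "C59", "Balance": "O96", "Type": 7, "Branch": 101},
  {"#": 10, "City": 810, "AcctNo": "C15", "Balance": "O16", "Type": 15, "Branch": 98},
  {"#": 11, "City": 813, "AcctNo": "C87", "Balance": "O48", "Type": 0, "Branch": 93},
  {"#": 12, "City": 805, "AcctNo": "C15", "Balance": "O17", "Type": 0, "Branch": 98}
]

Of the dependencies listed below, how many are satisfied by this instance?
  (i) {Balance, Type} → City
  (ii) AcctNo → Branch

1

(i) {Balance, Type} → City: (Balance=O16, Type=15): rows 1, 10 → City takes values {813, 810} — violation; (Balance=O16, Type=7): rows 2, 8 → City takes values {802, 805} — violation — fails.
(ii) AcctNo → Branch: every LHS value maps to a single RHS value — holds.
1 of the 2 dependencies holds.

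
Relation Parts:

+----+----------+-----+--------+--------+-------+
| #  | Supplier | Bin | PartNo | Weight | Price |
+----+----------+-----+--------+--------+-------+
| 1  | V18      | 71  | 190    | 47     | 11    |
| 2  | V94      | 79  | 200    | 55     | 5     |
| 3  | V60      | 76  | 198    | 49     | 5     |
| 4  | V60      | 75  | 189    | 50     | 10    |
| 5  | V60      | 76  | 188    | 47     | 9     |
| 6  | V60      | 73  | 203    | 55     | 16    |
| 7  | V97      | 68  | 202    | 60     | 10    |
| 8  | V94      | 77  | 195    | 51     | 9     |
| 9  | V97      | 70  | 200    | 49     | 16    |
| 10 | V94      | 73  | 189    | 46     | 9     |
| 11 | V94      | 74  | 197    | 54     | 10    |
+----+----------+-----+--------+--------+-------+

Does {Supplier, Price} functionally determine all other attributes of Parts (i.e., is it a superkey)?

No

Rows 8 and 10 have the same {Supplier, Price} value (Supplier=V94, Price=9) but are distinct tuples, so {Supplier, Price} does not determine every attribute — not a superkey.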